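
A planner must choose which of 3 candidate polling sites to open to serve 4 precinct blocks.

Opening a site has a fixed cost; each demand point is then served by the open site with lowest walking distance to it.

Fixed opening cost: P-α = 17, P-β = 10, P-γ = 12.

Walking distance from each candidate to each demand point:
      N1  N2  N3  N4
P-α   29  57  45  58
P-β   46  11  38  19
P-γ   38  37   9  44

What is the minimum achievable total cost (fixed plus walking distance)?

Open {P-β, P-γ}: assign each demand point to its cheapest open site.
  N1→P-γ 38, N2→P-β 11, N3→P-γ 9, N4→P-β 19
  walking distance 77, fixed 22 → total 99.
Compare {P-α, P-β, P-γ}: walking distance 68 + fixed 39 = 107.
Compare {P-β}: walking distance 114 + fixed 10 = 124.
Compare {P-α, P-β}: walking distance 97 + fixed 27 = 124.
All other subsets cost ≥ 107. Minimum total cost: 99.

99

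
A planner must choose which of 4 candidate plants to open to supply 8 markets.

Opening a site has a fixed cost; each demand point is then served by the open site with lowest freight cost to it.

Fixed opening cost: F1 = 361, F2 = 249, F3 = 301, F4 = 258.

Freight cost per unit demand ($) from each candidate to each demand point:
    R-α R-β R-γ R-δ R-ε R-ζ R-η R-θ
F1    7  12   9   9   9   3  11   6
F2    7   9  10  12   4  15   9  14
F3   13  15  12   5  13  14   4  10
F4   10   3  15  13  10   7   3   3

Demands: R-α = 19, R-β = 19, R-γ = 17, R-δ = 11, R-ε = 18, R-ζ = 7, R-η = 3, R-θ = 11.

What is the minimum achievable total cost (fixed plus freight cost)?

1162

Open {F2, F4}: assign each demand point to its cheapest open site.
  R-α→F2 19×7=133, R-β→F4 19×3=57, R-γ→F2 17×10=170, R-δ→F2 11×12=132, R-ε→F2 18×4=72, R-ζ→F4 7×7=49, R-η→F4 3×3=9, R-θ→F4 11×3=33
  freight cost 655, fixed 507 → total 1162.
Compare {F4}: freight cost 916 + fixed 258 = 1174.
Compare {F2}: freight cost 964 + fixed 249 = 1213.
Compare {F1}: freight cost 895 + fixed 361 = 1256.
All other subsets cost ≥ 1174. Minimum total cost: 1162.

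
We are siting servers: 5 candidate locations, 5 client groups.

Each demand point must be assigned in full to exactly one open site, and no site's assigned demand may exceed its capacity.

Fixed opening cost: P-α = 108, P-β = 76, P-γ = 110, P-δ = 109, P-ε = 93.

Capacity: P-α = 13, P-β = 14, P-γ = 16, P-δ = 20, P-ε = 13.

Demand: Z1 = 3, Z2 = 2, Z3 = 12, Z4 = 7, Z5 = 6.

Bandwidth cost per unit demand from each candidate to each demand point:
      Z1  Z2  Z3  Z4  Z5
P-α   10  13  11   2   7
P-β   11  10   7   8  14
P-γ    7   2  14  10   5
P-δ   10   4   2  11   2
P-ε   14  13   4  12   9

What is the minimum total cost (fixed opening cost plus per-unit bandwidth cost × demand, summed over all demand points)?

305

Open {P-α, P-δ}; cheapest assignment that respects the capacities:
  P-α (cap 13, load 10): Z1, Z4 — cost 3×10 + 7×2 = 44
  P-δ (cap 20, load 20): Z2, Z3, Z5 — cost 2×4 + 12×2 + 6×2 = 44
  Shipping 88, fixed 217 → total 305.
  Any other capacity-feasible assignment to {P-α, P-δ} ships for at least 88.
Compare {P-β, P-δ}: its best feasible assignment gives total 318.
Compare {P-γ, P-δ}: its best feasible assignment gives total 350.
Every other set of open sites that can feasibly serve all demand totals ≥ 318 even under its best assignment. Minimum: 305.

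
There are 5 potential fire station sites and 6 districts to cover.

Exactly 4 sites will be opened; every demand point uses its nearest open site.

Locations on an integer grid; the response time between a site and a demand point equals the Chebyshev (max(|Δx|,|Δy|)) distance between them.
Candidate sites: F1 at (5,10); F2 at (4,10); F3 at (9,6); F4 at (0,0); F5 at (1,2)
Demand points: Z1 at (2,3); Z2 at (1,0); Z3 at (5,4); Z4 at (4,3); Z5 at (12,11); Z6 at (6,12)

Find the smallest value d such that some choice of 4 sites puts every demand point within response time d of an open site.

5

Open {F1, F2, F3, F4}.
  Farthest demand point is Z5 at response time 5 (to F3); all others are ≤ 5.
With {F1, F2, F3, F5} the worst case is 5.
With {F1, F3, F4, F5} the worst case is 5.
No size-4 selection achieves below 5.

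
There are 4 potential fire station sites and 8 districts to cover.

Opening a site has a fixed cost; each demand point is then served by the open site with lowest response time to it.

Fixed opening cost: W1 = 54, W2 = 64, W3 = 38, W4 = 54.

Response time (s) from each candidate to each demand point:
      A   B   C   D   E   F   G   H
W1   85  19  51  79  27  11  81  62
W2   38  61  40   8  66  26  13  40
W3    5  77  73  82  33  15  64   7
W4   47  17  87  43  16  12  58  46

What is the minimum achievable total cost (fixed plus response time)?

274

Open {W2, W3, W4}: assign each demand point to its cheapest open site.
  A→W3 5, B→W4 17, C→W2 40, D→W2 8, E→W4 16, F→W4 12, G→W2 13, H→W3 7
  response time 118, fixed 156 → total 274.
Compare {W2, W3}: response time 182 + fixed 102 = 284.
Compare {W1, W2, W3}: response time 130 + fixed 156 = 286.
Compare {W2, W4}: response time 184 + fixed 118 = 302.
All other subsets cost ≥ 284. Minimum total cost: 274.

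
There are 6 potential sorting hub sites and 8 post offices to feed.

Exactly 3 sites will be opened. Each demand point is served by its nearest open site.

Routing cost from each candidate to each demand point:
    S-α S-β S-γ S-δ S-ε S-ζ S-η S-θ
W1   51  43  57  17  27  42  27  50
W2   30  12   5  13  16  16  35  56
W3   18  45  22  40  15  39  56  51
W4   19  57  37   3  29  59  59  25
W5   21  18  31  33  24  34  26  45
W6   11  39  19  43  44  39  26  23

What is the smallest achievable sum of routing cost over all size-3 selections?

Open {W2, W4, W6}.
  S-α→W6 11, S-β→W2 12, S-γ→W2 5, S-δ→W4 3, S-ε→W2 16, S-ζ→W2 16, S-η→W6 26, S-θ→W6 23  ⇒ total 112.
Compare {W2, W3, W6}: total 121.
Compare {W1, W2, W6}: total 122.
No size-3 selection does better; minimum is 112.

112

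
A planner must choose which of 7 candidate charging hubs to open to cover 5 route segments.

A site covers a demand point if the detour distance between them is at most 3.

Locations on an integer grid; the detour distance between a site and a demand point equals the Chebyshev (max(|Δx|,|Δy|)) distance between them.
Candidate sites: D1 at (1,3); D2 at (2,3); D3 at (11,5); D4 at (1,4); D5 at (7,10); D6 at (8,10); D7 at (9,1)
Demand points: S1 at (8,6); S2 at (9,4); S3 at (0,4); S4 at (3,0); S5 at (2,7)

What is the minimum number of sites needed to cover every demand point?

Coverage sets (demand points within 3 of each site):
  D1: {S3, S4}
  D2: {S3, S4}
  D3: {S1, S2}
  D4: {S3, S5}
  D5: {}
  D6: {}
  D7: {S2}
No 2 sites suffice: every size-2 union leaves at least one demand point uncovered.
But {D1, D3, D4} covers everything, so the minimum is 3.

3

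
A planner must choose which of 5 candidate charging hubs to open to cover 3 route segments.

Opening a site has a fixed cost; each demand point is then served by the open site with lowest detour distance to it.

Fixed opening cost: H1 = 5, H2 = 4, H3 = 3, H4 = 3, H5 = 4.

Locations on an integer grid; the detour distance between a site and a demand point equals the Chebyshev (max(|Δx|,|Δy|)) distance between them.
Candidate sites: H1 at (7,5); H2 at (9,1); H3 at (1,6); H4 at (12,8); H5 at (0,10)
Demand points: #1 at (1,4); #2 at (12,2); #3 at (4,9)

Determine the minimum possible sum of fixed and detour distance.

Open {H2, H3}: assign each demand point to its cheapest open site.
  #1→H3 2, #2→H2 3, #3→H3 3
  detour distance 8, fixed 7 → total 15.
Compare {H3, H4}: detour distance 11 + fixed 6 = 17.
Compare {H1, H3}: detour distance 10 + fixed 8 = 18.
Compare {H2, H3, H4}: detour distance 8 + fixed 10 = 18.
All other subsets cost ≥ 17. Minimum total cost: 15.

15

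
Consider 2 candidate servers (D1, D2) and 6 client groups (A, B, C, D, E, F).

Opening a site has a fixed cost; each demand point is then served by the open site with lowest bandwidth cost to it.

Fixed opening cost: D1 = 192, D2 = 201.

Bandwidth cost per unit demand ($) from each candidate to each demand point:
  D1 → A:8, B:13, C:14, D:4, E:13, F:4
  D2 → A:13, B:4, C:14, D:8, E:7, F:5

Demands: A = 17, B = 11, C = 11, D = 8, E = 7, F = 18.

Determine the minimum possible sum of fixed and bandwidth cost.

820

Open {D1}: assign each demand point to its cheapest open site.
  A→D1 17×8=136, B→D1 11×13=143, C→D1 11×14=154, D→D1 8×4=32, E→D1 7×13=91, F→D1 18×4=72
  bandwidth cost 628, fixed 192 → total 820.
Compare {D2}: bandwidth cost 622 + fixed 201 = 823.
Compare {D1, D2}: bandwidth cost 487 + fixed 393 = 880.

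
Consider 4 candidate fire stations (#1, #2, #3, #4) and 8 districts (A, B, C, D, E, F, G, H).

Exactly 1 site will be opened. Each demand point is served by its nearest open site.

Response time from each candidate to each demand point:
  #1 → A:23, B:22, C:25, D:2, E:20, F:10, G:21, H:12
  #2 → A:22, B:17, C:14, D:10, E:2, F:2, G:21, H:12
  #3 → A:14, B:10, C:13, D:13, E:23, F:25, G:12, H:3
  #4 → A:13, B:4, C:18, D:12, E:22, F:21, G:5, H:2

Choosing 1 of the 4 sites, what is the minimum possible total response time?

Open {#4}.
  A→#4 13, B→#4 4, C→#4 18, D→#4 12, E→#4 22, F→#4 21, G→#4 5, H→#4 2  ⇒ total 97.
Compare {#2}: total 100.
Compare {#3}: total 113.
No size-1 selection does better; minimum is 97.

97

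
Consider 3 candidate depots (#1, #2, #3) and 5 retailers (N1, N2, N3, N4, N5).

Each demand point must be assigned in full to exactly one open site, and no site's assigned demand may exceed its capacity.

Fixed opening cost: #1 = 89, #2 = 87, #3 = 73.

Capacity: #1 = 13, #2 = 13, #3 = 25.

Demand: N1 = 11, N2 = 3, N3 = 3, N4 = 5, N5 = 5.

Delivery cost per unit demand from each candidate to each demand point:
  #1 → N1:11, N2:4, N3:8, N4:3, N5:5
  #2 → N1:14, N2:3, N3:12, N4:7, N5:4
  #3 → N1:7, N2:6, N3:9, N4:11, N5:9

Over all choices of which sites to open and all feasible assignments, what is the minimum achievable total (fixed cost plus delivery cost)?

318

Open {#1, #3}; cheapest assignment that respects the capacities:
  #1 (cap 13, load 13): N2, N4, N5 — cost 3×4 + 5×3 + 5×5 = 52
  #3 (cap 25, load 14): N1, N3 — cost 11×7 + 3×9 = 104
  Shipping 156, fixed 162 → total 318.
  Any other capacity-feasible assignment to {#1, #3} ships for at least 156.
Compare {#2, #3}: its best feasible assignment gives total 328.
Compare {#1, #2, #3}: its best feasible assignment gives total 394.
Every other set of open sites that can feasibly serve all demand totals ≥ 328 even under its best assignment. Minimum: 318.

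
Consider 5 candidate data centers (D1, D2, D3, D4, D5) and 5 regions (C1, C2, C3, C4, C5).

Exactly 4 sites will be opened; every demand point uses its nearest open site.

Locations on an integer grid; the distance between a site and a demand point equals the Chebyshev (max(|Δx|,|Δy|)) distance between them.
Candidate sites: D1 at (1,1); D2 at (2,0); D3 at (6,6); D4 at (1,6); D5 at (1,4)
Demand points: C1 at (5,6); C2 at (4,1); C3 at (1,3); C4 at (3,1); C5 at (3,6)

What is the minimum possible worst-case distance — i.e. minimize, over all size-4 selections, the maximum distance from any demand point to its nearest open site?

Open {D1, D2, D3, D4}.
  Farthest demand point is C2 at distance 2 (to D2); all others are ≤ 2.
With {D1, D2, D3, D5} the worst case is 2.
With {D2, D3, D4, D5} the worst case is 2.
No size-4 selection achieves below 2.

2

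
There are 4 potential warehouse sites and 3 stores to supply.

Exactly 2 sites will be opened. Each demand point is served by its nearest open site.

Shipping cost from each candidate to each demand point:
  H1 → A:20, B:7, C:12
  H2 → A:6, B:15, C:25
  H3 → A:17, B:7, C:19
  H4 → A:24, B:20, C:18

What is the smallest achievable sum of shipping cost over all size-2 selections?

Open {H1, H2}.
  A→H2 6, B→H1 7, C→H1 12  ⇒ total 25.
Compare {H2, H3}: total 32.
Compare {H1, H3}: total 36.
No size-2 selection does better; minimum is 25.

25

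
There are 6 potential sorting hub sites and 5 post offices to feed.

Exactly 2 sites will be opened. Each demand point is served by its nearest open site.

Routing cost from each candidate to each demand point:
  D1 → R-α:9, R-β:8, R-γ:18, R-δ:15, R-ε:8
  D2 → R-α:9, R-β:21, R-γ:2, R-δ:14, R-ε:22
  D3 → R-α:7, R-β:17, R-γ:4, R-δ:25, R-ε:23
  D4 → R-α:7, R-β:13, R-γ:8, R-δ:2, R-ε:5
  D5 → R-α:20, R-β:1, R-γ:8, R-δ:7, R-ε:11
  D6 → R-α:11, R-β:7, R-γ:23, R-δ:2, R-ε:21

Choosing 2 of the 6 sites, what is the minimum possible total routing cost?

Open {D4, D5}.
  R-α→D4 7, R-β→D5 1, R-γ→D4 8, R-δ→D4 2, R-ε→D4 5  ⇒ total 23.
Compare {D2, D4}: total 29.
Compare {D4, D6}: total 29.
No size-2 selection does better; minimum is 23.

23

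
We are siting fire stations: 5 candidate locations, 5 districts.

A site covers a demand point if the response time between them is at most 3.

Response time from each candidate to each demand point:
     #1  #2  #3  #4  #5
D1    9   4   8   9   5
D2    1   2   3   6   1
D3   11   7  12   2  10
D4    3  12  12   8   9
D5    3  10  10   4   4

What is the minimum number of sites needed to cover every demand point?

2

Coverage sets (demand points within 3 of each site):
  D1: {}
  D2: {#1, #2, #3, #5}
  D3: {#4}
  D4: {#1}
  D5: {#1}
No single site covers all 5 demand points.
But {D2, D3} covers everything, so the minimum is 2.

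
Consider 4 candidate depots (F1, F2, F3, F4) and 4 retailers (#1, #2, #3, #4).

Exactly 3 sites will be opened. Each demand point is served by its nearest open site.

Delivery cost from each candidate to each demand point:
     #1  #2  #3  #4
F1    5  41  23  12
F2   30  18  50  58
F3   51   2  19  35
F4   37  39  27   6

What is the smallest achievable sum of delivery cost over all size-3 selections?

Open {F1, F3, F4}.
  #1→F1 5, #2→F3 2, #3→F3 19, #4→F4 6  ⇒ total 32.
Compare {F1, F2, F3}: total 38.
Compare {F1, F2, F4}: total 52.
No size-3 selection does better; minimum is 32.

32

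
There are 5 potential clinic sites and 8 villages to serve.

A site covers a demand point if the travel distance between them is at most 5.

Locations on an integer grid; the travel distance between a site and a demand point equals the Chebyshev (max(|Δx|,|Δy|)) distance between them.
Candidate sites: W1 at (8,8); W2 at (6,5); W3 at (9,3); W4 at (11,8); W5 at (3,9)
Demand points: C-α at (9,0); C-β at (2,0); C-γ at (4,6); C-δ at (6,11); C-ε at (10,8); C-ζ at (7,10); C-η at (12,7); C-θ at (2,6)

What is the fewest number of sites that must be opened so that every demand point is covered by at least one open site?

Coverage sets (demand points within 5 of each site):
  W1: {C-γ, C-δ, C-ε, C-ζ, C-η}
  W2: {C-α, C-β, C-γ, C-ε, C-ζ, C-θ}
  W3: {C-α, C-γ, C-ε, C-η}
  W4: {C-δ, C-ε, C-ζ, C-η}
  W5: {C-γ, C-δ, C-ζ, C-θ}
No single site covers all 8 demand points.
But {W1, W2} covers everything, so the minimum is 2.

2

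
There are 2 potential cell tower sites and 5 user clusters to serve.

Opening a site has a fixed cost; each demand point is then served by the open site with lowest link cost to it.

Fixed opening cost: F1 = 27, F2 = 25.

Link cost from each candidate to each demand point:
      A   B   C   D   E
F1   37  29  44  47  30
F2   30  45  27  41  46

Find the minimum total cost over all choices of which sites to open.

Open {F1, F2}: assign each demand point to its cheapest open site.
  A→F2 30, B→F1 29, C→F2 27, D→F2 41, E→F1 30
  link cost 157, fixed 52 → total 209.
Compare {F1}: link cost 187 + fixed 27 = 214.
Compare {F2}: link cost 189 + fixed 25 = 214.

209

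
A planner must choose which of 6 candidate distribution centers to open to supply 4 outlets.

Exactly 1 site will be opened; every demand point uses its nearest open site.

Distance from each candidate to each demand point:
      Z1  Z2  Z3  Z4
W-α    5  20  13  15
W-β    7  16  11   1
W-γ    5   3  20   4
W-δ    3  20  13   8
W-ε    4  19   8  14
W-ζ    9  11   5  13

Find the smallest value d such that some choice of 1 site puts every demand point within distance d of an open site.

Open {W-ζ}.
  Farthest demand point is Z4 at distance 13 (to W-ζ); all others are ≤ 13.
With {W-β} the worst case is 16.
With {W-ε} the worst case is 19.
No size-1 selection achieves below 13.

13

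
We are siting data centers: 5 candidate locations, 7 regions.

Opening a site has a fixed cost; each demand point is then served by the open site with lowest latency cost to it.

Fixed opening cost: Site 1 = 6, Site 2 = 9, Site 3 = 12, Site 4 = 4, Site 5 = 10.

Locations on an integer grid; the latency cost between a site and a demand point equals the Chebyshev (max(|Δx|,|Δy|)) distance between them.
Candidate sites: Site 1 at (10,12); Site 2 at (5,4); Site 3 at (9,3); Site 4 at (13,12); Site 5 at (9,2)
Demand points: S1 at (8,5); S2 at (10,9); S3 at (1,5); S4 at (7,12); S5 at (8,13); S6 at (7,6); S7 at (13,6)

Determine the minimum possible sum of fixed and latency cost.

Open {Site 1, Site 2}: assign each demand point to its cheapest open site.
  S1→Site 2 3, S2→Site 1 3, S3→Site 2 4, S4→Site 1 3, S5→Site 1 2, S6→Site 2 2, S7→Site 1 6
  latency cost 23, fixed 15 → total 38.
Compare {Site 1}: latency cost 36 + fixed 6 = 42.
Compare {Site 2, Site 4}: latency cost 29 + fixed 13 = 42.
Compare {Site 1, Site 2, Site 4}: latency cost 23 + fixed 19 = 42.
All other subsets cost ≥ 42. Minimum total cost: 38.

38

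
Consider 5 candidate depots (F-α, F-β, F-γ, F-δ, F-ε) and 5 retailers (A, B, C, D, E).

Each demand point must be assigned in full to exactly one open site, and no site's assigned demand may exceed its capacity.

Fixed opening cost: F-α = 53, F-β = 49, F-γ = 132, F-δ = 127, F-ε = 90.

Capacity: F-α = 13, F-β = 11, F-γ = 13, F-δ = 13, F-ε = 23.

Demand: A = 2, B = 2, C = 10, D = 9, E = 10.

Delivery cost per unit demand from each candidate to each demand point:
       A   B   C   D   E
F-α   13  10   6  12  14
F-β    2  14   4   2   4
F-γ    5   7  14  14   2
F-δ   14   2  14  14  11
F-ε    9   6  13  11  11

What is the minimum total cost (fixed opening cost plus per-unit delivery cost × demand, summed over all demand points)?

Open {F-α, F-β, F-γ}; cheapest assignment that respects the capacities:
  F-α (cap 13, load 10): C — cost 10×6 = 60
  F-β (cap 11, load 11): A, D — cost 2×2 + 9×2 = 22
  F-γ (cap 13, load 12): B, E — cost 2×7 + 10×2 = 34
  Shipping 116, fixed 234 → total 350.
  Any other capacity-feasible assignment to {F-α, F-β, F-γ} ships for at least 116.
Compare {F-α, F-β, F-ε}: its best feasible assignment gives total 396.
Compare {F-β, F-ε}: its best feasible assignment gives total 413.
Every other set of open sites that can feasibly serve all demand totals ≥ 396 even under its best assignment. Minimum: 350.

350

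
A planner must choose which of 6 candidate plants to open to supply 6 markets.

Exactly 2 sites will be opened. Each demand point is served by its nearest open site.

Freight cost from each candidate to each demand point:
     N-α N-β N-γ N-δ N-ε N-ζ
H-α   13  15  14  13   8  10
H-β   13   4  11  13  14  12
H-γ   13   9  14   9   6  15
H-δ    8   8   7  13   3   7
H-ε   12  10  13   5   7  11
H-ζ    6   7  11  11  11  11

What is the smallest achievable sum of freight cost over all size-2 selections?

38

Open {H-δ, H-ε}.
  N-α→H-δ 8, N-β→H-δ 8, N-γ→H-δ 7, N-δ→H-ε 5, N-ε→H-δ 3, N-ζ→H-δ 7  ⇒ total 38.
Compare {H-δ, H-ζ}: total 41.
Compare {H-β, H-δ}: total 42.
No size-2 selection does better; minimum is 38.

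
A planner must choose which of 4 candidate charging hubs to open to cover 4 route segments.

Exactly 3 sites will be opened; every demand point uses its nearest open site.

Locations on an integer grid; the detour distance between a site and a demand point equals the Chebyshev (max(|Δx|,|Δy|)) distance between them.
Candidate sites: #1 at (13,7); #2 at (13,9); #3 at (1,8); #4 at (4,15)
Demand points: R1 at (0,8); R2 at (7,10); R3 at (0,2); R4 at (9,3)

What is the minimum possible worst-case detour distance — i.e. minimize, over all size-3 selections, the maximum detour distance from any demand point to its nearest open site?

6

Open {#1, #2, #3}.
  Farthest demand point is R2 at detour distance 6 (to #1); all others are ≤ 6.
With {#1, #3, #4} the worst case is 6.
With {#2, #3, #4} the worst case is 6.
No size-3 selection achieves below 6.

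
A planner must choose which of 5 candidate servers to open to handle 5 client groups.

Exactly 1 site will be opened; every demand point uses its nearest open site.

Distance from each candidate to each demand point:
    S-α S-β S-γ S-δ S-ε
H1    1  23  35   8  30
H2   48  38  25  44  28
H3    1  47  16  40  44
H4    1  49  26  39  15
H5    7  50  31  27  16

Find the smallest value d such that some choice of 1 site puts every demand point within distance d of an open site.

35

Open {H1}.
  Farthest demand point is S-γ at distance 35 (to H1); all others are ≤ 35.
With {H3} the worst case is 47.
With {H2} the worst case is 48.
No size-1 selection achieves below 35.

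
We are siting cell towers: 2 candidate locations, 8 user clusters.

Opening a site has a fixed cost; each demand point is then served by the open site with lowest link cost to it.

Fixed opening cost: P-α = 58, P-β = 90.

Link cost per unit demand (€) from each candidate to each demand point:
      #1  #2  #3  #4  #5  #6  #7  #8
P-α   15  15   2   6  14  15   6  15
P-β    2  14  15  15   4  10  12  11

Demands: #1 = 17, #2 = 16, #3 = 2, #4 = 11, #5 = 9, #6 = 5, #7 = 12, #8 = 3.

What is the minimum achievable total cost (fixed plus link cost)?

Open {P-α, P-β}: assign each demand point to its cheapest open site.
  #1→P-β 17×2=34, #2→P-β 16×14=224, #3→P-α 2×2=4, #4→P-α 11×6=66, #5→P-β 9×4=36, #6→P-β 5×10=50, #7→P-α 12×6=72, #8→P-β 3×11=33
  link cost 519, fixed 148 → total 667.
Compare {P-β}: link cost 716 + fixed 90 = 806.
Compare {P-α}: link cost 883 + fixed 58 = 941.

667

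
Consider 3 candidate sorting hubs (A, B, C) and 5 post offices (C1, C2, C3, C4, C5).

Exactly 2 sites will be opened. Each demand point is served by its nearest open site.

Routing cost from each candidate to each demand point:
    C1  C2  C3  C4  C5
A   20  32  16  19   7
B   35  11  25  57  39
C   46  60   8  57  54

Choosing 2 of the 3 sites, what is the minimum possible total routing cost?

Open {A, B}.
  C1→A 20, C2→B 11, C3→A 16, C4→A 19, C5→A 7  ⇒ total 73.
Compare {A, C}: total 86.
Compare {B, C}: total 150.

73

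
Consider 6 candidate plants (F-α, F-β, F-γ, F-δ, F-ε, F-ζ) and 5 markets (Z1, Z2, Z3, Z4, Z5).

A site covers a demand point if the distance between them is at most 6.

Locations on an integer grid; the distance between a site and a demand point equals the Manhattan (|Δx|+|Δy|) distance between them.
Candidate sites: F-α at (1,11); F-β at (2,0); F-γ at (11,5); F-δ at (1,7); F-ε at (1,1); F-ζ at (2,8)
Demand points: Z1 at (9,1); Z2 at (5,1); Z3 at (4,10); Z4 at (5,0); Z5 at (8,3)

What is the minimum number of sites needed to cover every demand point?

Coverage sets (demand points within 6 of each site):
  F-α: {Z3}
  F-β: {Z2, Z4}
  F-γ: {Z1, Z5}
  F-δ: {Z3}
  F-ε: {Z2, Z4}
  F-ζ: {Z3}
No 2 sites suffice: every size-2 union leaves at least one demand point uncovered.
But {F-α, F-β, F-γ} covers everything, so the minimum is 3.

3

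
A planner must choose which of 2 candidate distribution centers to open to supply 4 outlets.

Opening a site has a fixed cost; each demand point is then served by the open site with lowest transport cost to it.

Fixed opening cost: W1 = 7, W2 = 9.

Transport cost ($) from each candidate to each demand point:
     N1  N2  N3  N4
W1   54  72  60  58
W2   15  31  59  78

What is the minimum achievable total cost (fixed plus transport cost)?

Open {W1, W2}: assign each demand point to its cheapest open site.
  N1→W2 15, N2→W2 31, N3→W2 59, N4→W1 58
  transport cost 163, fixed 16 → total 179.
Compare {W2}: transport cost 183 + fixed 9 = 192.
Compare {W1}: transport cost 244 + fixed 7 = 251.

179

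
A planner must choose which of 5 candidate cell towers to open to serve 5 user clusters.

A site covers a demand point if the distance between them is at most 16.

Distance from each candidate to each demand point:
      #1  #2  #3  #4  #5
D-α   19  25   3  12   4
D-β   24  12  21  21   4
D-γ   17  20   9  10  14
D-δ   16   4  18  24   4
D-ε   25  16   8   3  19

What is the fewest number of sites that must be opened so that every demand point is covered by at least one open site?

Coverage sets (demand points within 16 of each site):
  D-α: {#3, #4, #5}
  D-β: {#2, #5}
  D-γ: {#3, #4, #5}
  D-δ: {#1, #2, #5}
  D-ε: {#2, #3, #4}
No single site covers all 5 demand points.
But {D-α, D-δ} covers everything, so the minimum is 2.

2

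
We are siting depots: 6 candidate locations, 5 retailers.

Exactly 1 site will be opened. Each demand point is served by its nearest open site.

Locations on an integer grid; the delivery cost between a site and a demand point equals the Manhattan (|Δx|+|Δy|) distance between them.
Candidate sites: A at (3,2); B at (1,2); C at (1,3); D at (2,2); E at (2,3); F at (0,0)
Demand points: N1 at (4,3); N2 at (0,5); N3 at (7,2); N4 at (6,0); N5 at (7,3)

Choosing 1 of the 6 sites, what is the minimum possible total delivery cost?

22

Open {A}.
  N1→A 2, N2→A 6, N3→A 4, N4→A 5, N5→A 5  ⇒ total 22.
Compare {E}: total 24.
Compare {D}: total 25.
No size-1 selection does better; minimum is 22.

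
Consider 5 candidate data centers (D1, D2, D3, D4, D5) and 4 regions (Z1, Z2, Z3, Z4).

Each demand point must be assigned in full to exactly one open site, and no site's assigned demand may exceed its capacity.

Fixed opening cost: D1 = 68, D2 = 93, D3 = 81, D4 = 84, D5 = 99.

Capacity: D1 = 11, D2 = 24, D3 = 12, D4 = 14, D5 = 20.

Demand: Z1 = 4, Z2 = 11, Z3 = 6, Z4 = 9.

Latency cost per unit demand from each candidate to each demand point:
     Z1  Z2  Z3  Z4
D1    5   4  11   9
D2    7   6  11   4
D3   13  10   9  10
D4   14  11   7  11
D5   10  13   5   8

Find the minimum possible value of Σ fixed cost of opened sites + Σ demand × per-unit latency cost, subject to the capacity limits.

Open {D1, D2}; cheapest assignment that respects the capacities:
  D1 (cap 11, load 11): Z2 — cost 11×4 = 44
  D2 (cap 24, load 19): Z1, Z3, Z4 — cost 4×7 + 6×11 + 9×4 = 130
  Shipping 174, fixed 161 → total 335.
  Any other capacity-feasible assignment to {D1, D2} ships for at least 174.
Compare {D2, D4}: its best feasible assignment gives total 349.
Compare {D2, D5}: its best feasible assignment gives total 352.
Every other set of open sites that can feasibly serve all demand totals ≥ 349 even under its best assignment. Minimum: 335.

335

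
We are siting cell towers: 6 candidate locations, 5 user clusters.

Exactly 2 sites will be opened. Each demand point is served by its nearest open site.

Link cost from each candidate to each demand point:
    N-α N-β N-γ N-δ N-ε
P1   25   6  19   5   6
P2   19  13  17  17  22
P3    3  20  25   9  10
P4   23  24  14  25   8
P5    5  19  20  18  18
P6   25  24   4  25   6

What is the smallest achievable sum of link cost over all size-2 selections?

Open {P1, P3}.
  N-α→P3 3, N-β→P1 6, N-γ→P1 19, N-δ→P1 5, N-ε→P1 6  ⇒ total 39.
Compare {P1, P5}: total 41.
Compare {P3, P6}: total 42.
No size-2 selection does better; minimum is 39.

39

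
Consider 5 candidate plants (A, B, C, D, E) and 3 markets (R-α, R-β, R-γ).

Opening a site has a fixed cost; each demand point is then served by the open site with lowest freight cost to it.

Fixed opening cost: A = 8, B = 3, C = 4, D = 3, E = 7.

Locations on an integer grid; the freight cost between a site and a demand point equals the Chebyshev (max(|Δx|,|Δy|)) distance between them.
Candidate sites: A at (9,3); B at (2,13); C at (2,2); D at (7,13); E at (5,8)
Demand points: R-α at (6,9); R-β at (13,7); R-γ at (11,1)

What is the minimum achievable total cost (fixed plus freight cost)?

Open {A}: assign each demand point to its cheapest open site.
  R-α→A 6, R-β→A 4, R-γ→A 2
  freight cost 12, fixed 8 → total 20.
Compare {A, B}: freight cost 10 + fixed 11 = 21.
Compare {A, D}: freight cost 10 + fixed 11 = 21.
Compare {A, E}: freight cost 7 + fixed 15 = 22.
All other subsets cost ≥ 21. Minimum total cost: 20.

20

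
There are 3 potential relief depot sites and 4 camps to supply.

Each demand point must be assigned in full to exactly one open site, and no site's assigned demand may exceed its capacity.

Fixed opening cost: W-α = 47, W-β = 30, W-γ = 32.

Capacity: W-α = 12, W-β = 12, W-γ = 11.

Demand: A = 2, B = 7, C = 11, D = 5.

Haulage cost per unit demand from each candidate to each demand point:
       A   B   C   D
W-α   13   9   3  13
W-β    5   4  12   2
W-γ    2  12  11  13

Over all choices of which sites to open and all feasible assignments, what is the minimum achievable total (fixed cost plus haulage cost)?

184

Open {W-α, W-β, W-γ}; cheapest assignment that respects the capacities:
  W-α (cap 12, load 11): C — cost 11×3 = 33
  W-β (cap 12, load 12): B, D — cost 7×4 + 5×2 = 38
  W-γ (cap 11, load 2): A — cost 2×2 = 4
  Shipping 75, fixed 109 → total 184.
  Any other capacity-feasible assignment to {W-α, W-β, W-γ} ships for at least 75.
Total demand is 25 and no other set of sites has combined capacity ≥ 25, so {W-α, W-β, W-γ} is the only feasible choice of open sites. Minimum: 184.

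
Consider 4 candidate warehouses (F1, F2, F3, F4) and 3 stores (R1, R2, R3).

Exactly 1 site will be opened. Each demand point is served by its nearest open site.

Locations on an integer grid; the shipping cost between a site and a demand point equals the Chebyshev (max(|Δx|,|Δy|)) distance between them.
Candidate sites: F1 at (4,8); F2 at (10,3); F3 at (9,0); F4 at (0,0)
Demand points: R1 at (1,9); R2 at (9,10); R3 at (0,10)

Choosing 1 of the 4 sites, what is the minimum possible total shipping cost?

12

Open {F1}.
  R1→F1 3, R2→F1 5, R3→F1 4  ⇒ total 12.
Compare {F2}: total 26.
Compare {F3}: total 29.
No size-1 selection does better; minimum is 12.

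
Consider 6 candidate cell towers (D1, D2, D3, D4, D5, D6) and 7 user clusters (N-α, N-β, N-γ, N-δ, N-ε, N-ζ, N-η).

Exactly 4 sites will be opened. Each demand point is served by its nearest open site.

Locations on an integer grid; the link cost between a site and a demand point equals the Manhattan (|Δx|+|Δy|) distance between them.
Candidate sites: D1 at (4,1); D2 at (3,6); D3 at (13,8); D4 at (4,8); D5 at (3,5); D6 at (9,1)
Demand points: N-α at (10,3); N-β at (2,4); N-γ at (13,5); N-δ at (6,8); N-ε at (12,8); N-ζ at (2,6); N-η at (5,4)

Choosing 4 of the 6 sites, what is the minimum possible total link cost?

16

Open {D3, D4, D5, D6}.
  N-α→D6 3, N-β→D5 2, N-γ→D3 3, N-δ→D4 2, N-ε→D3 1, N-ζ→D5 2, N-η→D5 3  ⇒ total 16.
Compare {D2, D3, D4, D6}: total 17.
Compare {D2, D3, D5, D6}: total 18.
No size-4 selection does better; minimum is 16.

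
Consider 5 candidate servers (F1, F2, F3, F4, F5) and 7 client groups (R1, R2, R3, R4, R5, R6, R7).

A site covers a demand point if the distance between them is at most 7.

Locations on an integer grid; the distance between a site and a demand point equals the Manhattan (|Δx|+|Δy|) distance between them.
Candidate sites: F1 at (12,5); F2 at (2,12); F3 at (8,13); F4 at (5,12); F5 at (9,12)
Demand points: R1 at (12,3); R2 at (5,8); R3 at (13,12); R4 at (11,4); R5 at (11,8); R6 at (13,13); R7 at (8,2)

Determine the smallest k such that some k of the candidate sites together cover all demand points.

Coverage sets (demand points within 7 of each site):
  F1: {R1, R4, R5, R7}
  F2: {R2}
  F3: {R3, R6}
  F4: {R2}
  F5: {R3, R5, R6}
No 2 sites suffice: every size-2 union leaves at least one demand point uncovered.
But {F1, F2, F3} covers everything, so the minimum is 3.

3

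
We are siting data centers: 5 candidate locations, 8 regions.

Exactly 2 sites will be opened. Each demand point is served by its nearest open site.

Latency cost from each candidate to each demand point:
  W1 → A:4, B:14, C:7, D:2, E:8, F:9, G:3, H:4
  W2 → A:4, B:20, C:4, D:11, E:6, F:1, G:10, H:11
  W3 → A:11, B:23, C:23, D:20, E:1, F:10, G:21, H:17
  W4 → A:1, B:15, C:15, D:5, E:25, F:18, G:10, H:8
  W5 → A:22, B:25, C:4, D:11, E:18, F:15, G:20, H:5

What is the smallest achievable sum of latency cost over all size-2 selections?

38

Open {W1, W2}.
  A→W1 4, B→W1 14, C→W2 4, D→W1 2, E→W2 6, F→W2 1, G→W1 3, H→W1 4  ⇒ total 38.
Compare {W1, W3}: total 44.
Compare {W1, W4}: total 48.
No size-2 selection does better; minimum is 38.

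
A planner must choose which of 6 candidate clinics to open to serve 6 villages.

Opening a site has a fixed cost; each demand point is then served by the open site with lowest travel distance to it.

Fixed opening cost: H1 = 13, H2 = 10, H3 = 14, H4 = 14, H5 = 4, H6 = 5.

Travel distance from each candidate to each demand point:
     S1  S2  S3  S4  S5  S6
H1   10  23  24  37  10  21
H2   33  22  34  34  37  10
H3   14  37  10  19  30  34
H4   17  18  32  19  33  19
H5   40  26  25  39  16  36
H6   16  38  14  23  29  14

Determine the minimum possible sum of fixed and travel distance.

112

Open {H1, H6}: assign each demand point to its cheapest open site.
  S1→H1 10, S2→H1 23, S3→H6 14, S4→H6 23, S5→H1 10, S6→H6 14
  travel distance 94, fixed 18 → total 112.
Compare {H1, H5, H6}: travel distance 94 + fixed 22 = 116.
Compare {H1, H2, H6}: travel distance 89 + fixed 28 = 117.
Compare {H1, H4, H6}: travel distance 85 + fixed 32 = 117.
All other subsets cost ≥ 116. Minimum total cost: 112.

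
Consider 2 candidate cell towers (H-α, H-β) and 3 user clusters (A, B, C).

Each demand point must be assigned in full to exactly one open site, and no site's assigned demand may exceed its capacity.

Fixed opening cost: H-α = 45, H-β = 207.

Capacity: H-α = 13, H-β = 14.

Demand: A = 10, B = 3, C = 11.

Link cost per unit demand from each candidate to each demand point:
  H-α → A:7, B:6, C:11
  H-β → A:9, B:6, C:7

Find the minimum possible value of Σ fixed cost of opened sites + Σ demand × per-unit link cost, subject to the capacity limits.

Open {H-α, H-β}; cheapest assignment that respects the capacities:
  H-α (cap 13, load 13): A, B — cost 10×7 + 3×6 = 88
  H-β (cap 14, load 11): C — cost 11×7 = 77
  Shipping 165, fixed 252 → total 417.
  Any other capacity-feasible assignment to {H-α, H-β} ships for at least 165.
Total demand is 24 and no other set of sites has combined capacity ≥ 24, so {H-α, H-β} is the only feasible choice of open sites. Minimum: 417.

417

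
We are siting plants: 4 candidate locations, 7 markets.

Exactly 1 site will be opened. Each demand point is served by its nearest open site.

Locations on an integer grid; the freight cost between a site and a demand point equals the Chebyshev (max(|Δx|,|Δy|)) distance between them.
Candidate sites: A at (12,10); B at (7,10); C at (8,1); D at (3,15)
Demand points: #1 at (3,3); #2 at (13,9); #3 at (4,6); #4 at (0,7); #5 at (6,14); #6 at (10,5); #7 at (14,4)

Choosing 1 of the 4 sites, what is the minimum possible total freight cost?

Open {B}.
  #1→B 7, #2→B 6, #3→B 4, #4→B 7, #5→B 4, #6→B 5, #7→B 7  ⇒ total 40.
Compare {A}: total 47.
Compare {C}: total 49.
No size-1 selection does better; minimum is 40.

40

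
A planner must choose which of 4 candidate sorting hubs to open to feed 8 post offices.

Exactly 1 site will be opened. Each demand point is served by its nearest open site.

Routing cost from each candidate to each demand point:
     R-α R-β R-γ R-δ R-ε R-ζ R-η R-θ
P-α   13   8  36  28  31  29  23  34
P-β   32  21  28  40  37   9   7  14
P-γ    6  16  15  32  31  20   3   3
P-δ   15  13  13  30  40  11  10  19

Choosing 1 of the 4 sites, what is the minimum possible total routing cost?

Open {P-γ}.
  R-α→P-γ 6, R-β→P-γ 16, R-γ→P-γ 15, R-δ→P-γ 32, R-ε→P-γ 31, R-ζ→P-γ 20, R-η→P-γ 3, R-θ→P-γ 3  ⇒ total 126.
Compare {P-δ}: total 151.
Compare {P-β}: total 188.
No size-1 selection does better; minimum is 126.

126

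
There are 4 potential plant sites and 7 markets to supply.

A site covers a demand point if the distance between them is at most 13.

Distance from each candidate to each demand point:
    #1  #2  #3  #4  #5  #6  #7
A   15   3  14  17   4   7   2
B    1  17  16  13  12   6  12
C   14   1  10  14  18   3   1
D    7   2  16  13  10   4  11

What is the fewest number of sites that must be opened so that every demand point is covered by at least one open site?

2

Coverage sets (demand points within 13 of each site):
  A: {#2, #5, #6, #7}
  B: {#1, #4, #5, #6, #7}
  C: {#2, #3, #6, #7}
  D: {#1, #2, #4, #5, #6, #7}
No single site covers all 7 demand points.
But {B, C} covers everything, so the minimum is 2.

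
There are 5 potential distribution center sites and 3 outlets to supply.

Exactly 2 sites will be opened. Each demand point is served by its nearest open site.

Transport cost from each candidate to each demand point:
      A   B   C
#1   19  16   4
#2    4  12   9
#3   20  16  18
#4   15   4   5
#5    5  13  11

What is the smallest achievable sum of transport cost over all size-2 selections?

13

Open {#2, #4}.
  A→#2 4, B→#4 4, C→#4 5  ⇒ total 13.
Compare {#4, #5}: total 14.
Compare {#1, #2}: total 20.
No size-2 selection does better; minimum is 13.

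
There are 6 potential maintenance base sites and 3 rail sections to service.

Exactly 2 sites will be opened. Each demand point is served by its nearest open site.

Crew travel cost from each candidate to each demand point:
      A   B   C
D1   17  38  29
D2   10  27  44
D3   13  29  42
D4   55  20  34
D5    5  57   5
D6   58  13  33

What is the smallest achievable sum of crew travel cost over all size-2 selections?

Open {D5, D6}.
  A→D5 5, B→D6 13, C→D5 5  ⇒ total 23.
Compare {D4, D5}: total 30.
Compare {D2, D5}: total 37.
No size-2 selection does better; minimum is 23.

23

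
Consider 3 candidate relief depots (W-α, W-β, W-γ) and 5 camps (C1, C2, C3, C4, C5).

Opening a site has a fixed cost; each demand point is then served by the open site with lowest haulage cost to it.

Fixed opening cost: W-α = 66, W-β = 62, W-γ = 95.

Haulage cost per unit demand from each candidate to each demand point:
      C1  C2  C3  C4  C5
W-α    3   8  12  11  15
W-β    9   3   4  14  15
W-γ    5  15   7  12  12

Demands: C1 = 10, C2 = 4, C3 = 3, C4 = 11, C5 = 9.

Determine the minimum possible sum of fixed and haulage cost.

420

Open {W-α}: assign each demand point to its cheapest open site.
  C1→W-α 10×3=30, C2→W-α 4×8=32, C3→W-α 3×12=36, C4→W-α 11×11=121, C5→W-α 9×15=135
  haulage cost 354, fixed 66 → total 420.
Compare {W-α, W-β}: haulage cost 310 + fixed 128 = 438.
Compare {W-β}: haulage cost 403 + fixed 62 = 465.
Compare {W-γ}: haulage cost 371 + fixed 95 = 466.
All other subsets cost ≥ 438. Minimum total cost: 420.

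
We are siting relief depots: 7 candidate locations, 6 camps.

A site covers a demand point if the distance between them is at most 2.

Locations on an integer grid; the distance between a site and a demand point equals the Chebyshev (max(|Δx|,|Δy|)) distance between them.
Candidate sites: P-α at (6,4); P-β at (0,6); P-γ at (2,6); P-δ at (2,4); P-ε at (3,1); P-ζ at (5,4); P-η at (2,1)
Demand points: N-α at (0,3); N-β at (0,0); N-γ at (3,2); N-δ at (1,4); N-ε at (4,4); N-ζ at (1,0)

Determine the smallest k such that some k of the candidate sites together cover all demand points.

Coverage sets (demand points within 2 of each site):
  P-α: {N-ε}
  P-β: {N-δ}
  P-γ: {N-δ, N-ε}
  P-δ: {N-α, N-γ, N-δ, N-ε}
  P-ε: {N-γ, N-ζ}
  P-ζ: {N-γ, N-ε}
  P-η: {N-α, N-β, N-γ, N-ζ}
No single site covers all 6 demand points.
But {P-γ, P-η} covers everything, so the minimum is 2.

2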